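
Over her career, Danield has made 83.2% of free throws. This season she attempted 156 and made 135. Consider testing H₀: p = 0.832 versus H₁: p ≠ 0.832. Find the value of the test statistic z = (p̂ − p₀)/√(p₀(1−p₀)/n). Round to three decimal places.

z = 1.115

p̂ = 135/156 ≈ 0.86538.
Under H₀, SE = √(0.832·0.168/156) = √(0.000896) = 0.02993.
z = (0.86538 − 0.832)/0.02993 = 0.03338/0.02993 = 1.115.
p-value = 2·P(Z > 1.115) ≈ 0.2647.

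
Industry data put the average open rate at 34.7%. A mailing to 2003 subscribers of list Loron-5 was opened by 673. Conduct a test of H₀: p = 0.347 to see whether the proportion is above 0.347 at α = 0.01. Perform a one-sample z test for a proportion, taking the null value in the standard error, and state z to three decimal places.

p̂ = 673/2003 ≈ 0.335996.
Standard error under H₀: √(0.347×0.653/2003) = 0.010636.
z = (0.335996 − 0.347)/0.010636 = -0.011004/0.010636 = -1.035.
p-value = P(Z > -1.035) ≈ 0.8496, so at α = 0.01 we fail to reject H₀.

z = -1.035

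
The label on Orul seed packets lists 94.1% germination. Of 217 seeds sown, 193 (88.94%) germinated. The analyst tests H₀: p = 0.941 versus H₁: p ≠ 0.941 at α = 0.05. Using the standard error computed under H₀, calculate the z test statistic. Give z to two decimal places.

z = -3.23

p̂ = 193/217 = 0.8894.
SE = √(p₀(1−p₀)/n) = √(0.055519/217) = 0.0160.
z = (0.8894 − 0.941)/0.0160 = -0.0516/0.0160 = -3.23.
p-value = 2·P(Z > 3.226) ≈ 0.0013. With α = 0.05, reject H₀.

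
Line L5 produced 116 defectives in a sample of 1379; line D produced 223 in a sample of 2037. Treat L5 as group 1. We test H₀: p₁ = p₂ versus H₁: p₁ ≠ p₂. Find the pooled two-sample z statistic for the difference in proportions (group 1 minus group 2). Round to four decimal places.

z = -2.4319

p̂₁ = 116/1379 = 0.0841189, p̂₂ = 223/2037 = 0.1094747.
Pooled p̂ = (116+223)/(1379+2037) = 339/3416 = 0.0992389.
SE = √(p̂(1−p̂)(1/n₁+1/n₂)) = √(0.0992389·0.9007611·0.00121608) = √(0.000108706) = 0.0104262.
z = (0.0841189 − 0.1094747)/0.0104262 = -0.0253558/0.0104262 = -2.4319.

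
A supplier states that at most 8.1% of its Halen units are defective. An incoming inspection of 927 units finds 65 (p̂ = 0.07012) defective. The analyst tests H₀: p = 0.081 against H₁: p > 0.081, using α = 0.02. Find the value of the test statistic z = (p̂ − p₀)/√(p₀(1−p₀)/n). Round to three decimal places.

z = -1.214

p̂ = 65/927 ≈ 0.07012.
Standard error under H₀: √(0.081×0.919/927) = 0.00896.
z = (0.07012 − 0.081)/0.00896 = -0.01088/0.00896 = -1.214.
p-value = P(Z > -1.214) ≈ 0.8877. With α = 0.02, fail to reject H₀.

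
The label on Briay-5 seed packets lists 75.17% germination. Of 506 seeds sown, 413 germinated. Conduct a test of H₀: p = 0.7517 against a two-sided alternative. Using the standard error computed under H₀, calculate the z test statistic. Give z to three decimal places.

p̂ = 413/506 = 0.816206.
Under H₀, SE = √(0.7517·0.2483/506) = √(0.000368868) = 0.019206.
z = (0.816206 − 0.7517)/0.019206 = 0.064506/0.019206 = 3.359.

z = 3.359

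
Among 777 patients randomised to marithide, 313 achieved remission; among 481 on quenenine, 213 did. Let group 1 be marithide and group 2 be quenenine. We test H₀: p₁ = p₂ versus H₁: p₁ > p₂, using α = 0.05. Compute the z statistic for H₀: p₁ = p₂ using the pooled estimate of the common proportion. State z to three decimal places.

z = -1.398

p̂₁ = 313/777 ≈ 0.40283, p̂₂ = 213/481 ≈ 0.44283.
Pooled p̂ = (313+213)/(777+481) = 526/1258 = 0.41812.
SE = √(p̂(1−p̂)(1/n₁+1/n₂)) = √(0.41812·0.58188·0.003366) = √(0.000818936) = 0.02862.
z = (0.40283 − 0.44283)/0.02862 = -0.04000/0.02862 = -1.398.
p-value = P(Z > -1.398) ≈ 0.9189; since p > α = 0.05, fail to reject H₀.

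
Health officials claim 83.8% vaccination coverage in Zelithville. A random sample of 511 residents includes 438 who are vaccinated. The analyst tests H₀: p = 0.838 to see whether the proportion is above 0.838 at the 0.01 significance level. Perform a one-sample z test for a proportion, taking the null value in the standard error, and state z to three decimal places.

z = 1.174

p̂ = 438/511 = 0.85714.
SE = √(p₀(1−p₀)/n) = √(0.13576/511) = 0.01630.
z = (0.85714 − 0.838)/0.01630 = 0.01914/0.01630 = 1.174.
p-value = P(Z > 1.174) ≈ 0.1201, so at α = 0.01 we fail to reject H₀.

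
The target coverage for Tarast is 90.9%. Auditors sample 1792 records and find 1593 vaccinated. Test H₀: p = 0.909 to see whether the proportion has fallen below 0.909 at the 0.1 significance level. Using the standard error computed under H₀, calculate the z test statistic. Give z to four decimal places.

z = -2.9509

p̂ = 1593/1792 = 0.88895089.
SE = √(p₀(1−p₀)/n) = √(0.082719/1792) = 0.00679413.
z = (0.88895089 − 0.909)/0.00679413 = -0.02004911/0.00679413 = -2.9509.
p-value = P(Z < -2.951) ≈ 0.0016. With α = 0.1, reject H₀.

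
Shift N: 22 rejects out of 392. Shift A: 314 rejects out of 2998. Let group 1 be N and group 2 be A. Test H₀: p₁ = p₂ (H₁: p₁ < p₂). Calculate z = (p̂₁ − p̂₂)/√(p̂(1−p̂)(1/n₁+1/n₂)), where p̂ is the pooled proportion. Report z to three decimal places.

p̂₁ = 22/392 ≈ 0.05612, p̂₂ = 314/2998 ≈ 0.10474.
Pooled p̂ = (22+314)/(392+2998) = 336/3390 = 0.09912.
SE = √(p̂(1−p̂)(1/n₁+1/n₂)) = √(0.09912·0.90088·0.00288458) = √(0.000257567) = 0.01605.
z = (0.05612 − 0.10474)/0.01605 = -0.04862/0.01605 = -3.029.

z = -3.029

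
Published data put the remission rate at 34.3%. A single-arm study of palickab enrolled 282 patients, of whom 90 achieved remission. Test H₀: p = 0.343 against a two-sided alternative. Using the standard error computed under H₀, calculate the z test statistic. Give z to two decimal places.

p̂ = 90/282 ≈ 0.3191.
Under H₀, SE = √(0.343·0.657/282) = √(0.000799117) = 0.0283.
z = (0.3191 − 0.343)/0.0283 = -0.0239/0.0283 = -0.84.

z = -0.84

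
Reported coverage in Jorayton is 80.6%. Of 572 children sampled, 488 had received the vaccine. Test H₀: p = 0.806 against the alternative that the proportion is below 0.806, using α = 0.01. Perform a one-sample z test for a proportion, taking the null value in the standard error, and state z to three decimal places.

p̂ = 488/572 ≈ 0.85315.
SE = √(p₀(1−p₀)/n) = √(0.15636/572) = 0.01653.
z = (0.85315 − 0.806)/0.01653 = 0.04715/0.01653 = 2.852.
p-value = P(Z < 2.852) ≈ 0.9978, so at α = 0.01 we fail to reject H₀.

z = 2.852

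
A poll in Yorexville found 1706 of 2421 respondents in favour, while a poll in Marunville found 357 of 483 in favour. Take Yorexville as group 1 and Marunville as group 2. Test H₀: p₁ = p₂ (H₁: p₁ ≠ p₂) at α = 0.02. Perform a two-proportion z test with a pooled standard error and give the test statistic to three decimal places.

z = -1.525

p̂₁ = 1706/2421 ≈ 0.70467, p̂₂ = 357/483 ≈ 0.73913.
Pooled p̂ = (1706+357)/(2421+483) = 2063/2904 = 0.71040.
SE = √(0.205732 × 0.00248345) = 0.02260.
z = (0.70467 − 0.73913)/0.02260 = -0.03446/0.02260 = -1.525.
p-value = 2·P(Z > 1.525) ≈ 0.1273. With α = 0.02, fail to reject H₀.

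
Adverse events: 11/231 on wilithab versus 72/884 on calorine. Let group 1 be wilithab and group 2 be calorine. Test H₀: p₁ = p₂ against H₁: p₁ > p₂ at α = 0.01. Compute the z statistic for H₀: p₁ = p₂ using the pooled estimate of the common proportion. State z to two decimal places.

z = -1.74

p̂₁ = 11/231 = 0.0476, p̂₂ = 72/884 = 0.0814.
Pooled p̂ = (11+72)/(231+884) = 83/1115 = 0.0744.
SE = √(0.0688982 × 0.00546023) = 0.0194.
z = (0.0476 − 0.0814)/0.0194 = -0.0338/0.0194 = -1.74.
p-value = P(Z > -1.744) ≈ 0.9594; since p > α = 0.01, fail to reject H₀.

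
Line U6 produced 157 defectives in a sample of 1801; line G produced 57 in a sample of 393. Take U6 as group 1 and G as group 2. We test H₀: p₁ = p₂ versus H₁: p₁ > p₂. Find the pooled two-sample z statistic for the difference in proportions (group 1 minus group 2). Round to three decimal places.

p̂₁ = 157/1801 = 0.08717, p̂₂ = 57/393 = 0.14504.
Pooled p̂ = (157+57)/(1801+393) = 214/2194 = 0.09754.
SE = √(p̂(1−p̂)(1/n₁+1/n₂)) = √(0.09754·0.90246·0.00309978) = √(0.000272858) = 0.01652.
z = (0.08717 − 0.14504)/0.01652 = -0.05787/0.01652 = -3.503.
p-value = P(Z > -3.503) ≈ 0.9998.

z = -3.503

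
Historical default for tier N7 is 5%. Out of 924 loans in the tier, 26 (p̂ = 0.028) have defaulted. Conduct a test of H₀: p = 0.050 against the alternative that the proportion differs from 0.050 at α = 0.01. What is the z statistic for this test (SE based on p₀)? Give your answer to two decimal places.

p̂ = 26/924 ≈ 0.02814.
Under H₀, SE = √(0.05·0.95/924) = √(5.14069e-05) = 0.00717.
z = (0.02814 − 0.05)/0.00717 = -0.02186/0.00717 = -3.05.
p-value = 2·P(Z > 3.049) ≈ 0.0023, so at α = 0.01 we reject H₀.

z = -3.05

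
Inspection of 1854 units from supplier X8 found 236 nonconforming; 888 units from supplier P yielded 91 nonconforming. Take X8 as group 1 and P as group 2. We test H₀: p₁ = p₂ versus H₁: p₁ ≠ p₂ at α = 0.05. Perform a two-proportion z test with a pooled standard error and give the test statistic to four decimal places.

p̂₁ = 236/1854 = 0.127292, p̂₂ = 91/888 = 0.102477.
Pooled p̂ = (236+91)/(1854+888) = 327/2742 = 0.119256.
SE = √(p̂(1−p̂)(1/n₁+1/n₂)) = √(0.119256·0.880744·0.0016655) = √(0.000174934) = 0.013226.
z = (0.127292 − 0.102477)/0.013226 = 0.024815/0.013226 = 1.8762.
p-value = 2·P(Z > 1.876) ≈ 0.0606. With α = 0.05, fail to reject H₀.

z = 1.8762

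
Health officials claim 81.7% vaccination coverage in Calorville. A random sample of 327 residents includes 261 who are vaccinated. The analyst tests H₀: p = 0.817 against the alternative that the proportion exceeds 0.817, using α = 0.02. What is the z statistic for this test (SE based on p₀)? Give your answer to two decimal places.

z = -0.88

p̂ = 261/327 ≈ 0.7982.
Under H₀, SE = √(0.817·0.183/327) = √(0.00045722) = 0.0214.
z = (0.7982 − 0.817)/0.0214 = -0.0188/0.0214 = -0.88.
p-value = P(Z > -0.881) ≈ 0.8108, so at α = 0.02 we fail to reject H₀.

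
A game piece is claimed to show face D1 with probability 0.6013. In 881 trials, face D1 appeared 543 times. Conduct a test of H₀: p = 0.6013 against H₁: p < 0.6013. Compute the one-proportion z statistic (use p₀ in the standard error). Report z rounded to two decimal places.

z = 0.91

p̂ = 543/881 ≈ 0.6163.
SE = √(p₀(1−p₀)/n) = √(0.23974/881) = 0.0165.
z = (0.6163 − 0.6013)/0.0165 = 0.0150/0.0165 = 0.91.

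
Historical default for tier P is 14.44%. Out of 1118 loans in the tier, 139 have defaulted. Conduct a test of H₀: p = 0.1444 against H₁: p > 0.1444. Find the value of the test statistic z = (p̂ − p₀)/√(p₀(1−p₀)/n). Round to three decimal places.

p̂ = 139/1118 = 0.124329.
Under H₀, SE = √(0.1444·0.8556/1118) = √(0.000110509) = 0.010512.
z = (0.124329 − 0.1444)/0.010512 = -0.020071/0.010512 = -1.909.
p-value = P(Z > -1.909) ≈ 0.9719.

z = -1.909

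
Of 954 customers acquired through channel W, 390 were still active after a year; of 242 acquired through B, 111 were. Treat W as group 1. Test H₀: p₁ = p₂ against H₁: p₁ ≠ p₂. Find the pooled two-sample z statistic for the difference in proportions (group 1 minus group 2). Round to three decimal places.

z = -1.404

p̂₁ = 390/954 = 0.40881, p̂₂ = 111/242 = 0.45868.
Pooled p̂ = (390+111)/(954+242) = 501/1196 = 0.41890.
SE = √(p̂(1−p̂)(1/n₁+1/n₂)) = √(0.41890·0.58110·0.00518045) = √(0.00126104) = 0.03551.
z = (0.40881 − 0.45868)/0.03551 = -0.04987/0.03551 = -1.404.
Two-sided p-value ≈ 2·Φ(−1.404) = 0.1602.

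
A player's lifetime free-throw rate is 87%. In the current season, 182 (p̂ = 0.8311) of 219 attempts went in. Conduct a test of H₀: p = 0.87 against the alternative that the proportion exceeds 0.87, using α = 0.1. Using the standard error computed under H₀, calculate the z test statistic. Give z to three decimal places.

z = -1.714

p̂ = 182/219 = 0.83105.
Under H₀, SE = √(0.87·0.13/219) = √(0.000516438) = 0.02273.
z = (0.83105 − 0.87)/0.02273 = -0.03895/0.02273 = -1.714.
p-value = P(Z > -1.714) ≈ 0.9567; since p > α = 0.1, fail to reject H₀.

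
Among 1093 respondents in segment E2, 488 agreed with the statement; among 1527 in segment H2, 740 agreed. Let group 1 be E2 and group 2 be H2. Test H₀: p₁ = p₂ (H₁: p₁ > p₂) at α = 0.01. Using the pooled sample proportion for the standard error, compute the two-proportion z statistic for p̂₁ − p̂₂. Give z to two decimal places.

p̂₁ = 488/1093 = 0.44648, p̂₂ = 740/1527 = 0.48461.
Pooled p̂ = (488+740)/(1093+1527) = 1228/2620 = 0.46870.
SE = √(p̂(1−p̂)(1/n₁+1/n₂)) = √(0.46870·0.53130·0.00156979) = √(0.00039091) = 0.01977.
z = (0.44648 − 0.48461)/0.01977 = -0.03813/0.01977 = -1.93.
p-value = P(Z > -1.929) ≈ 0.9731; since p > α = 0.01, fail to reject H₀.

z = -1.93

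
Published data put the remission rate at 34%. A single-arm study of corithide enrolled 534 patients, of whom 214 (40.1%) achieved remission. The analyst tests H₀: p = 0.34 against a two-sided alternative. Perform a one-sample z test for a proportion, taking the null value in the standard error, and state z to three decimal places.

p̂ = 214/534 ≈ 0.40075.
SE = √(p₀(1−p₀)/n) = √(0.2244/534) = 0.02050.
z = (0.40075 − 0.34)/0.02050 = 0.06075/0.02050 = 2.963.
Two-sided p-value ≈ 2·Φ(−2.963) = 0.0030.

z = 2.963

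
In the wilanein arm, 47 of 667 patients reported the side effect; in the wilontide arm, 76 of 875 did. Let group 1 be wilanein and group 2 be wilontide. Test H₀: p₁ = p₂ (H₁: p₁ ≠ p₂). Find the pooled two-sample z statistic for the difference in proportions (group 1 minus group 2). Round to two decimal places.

p̂₁ = 47/667 ≈ 0.0705, p̂₂ = 76/875 ≈ 0.0869.
Pooled p̂ = (47+76)/(667+875) = 123/1542 = 0.0798.
SE = √(0.0734038 × 0.00264211) = 0.0139.
z = (0.0705 − 0.0869)/0.0139 = -0.0164/0.0139 = -1.18.
Two-sided p-value ≈ 2·Φ(−1.177) = 0.2392.

z = -1.18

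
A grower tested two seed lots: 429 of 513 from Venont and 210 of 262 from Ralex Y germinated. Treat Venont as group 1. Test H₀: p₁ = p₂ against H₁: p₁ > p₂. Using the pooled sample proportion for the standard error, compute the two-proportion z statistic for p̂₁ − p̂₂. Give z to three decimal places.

p̂₁ = 429/513 = 0.836257, p̂₂ = 210/262 = 0.801527.
Pooled p̂ = (429+210)/(513+262) = 639/775 = 0.824516.
SE = √(0.144689 × 0.00576611) = 0.028884.
z = (0.836257 − 0.801527)/0.028884 = 0.034730/0.028884 = 1.202.
p-value = P(Z > 1.202) ≈ 0.1146.

z = 1.202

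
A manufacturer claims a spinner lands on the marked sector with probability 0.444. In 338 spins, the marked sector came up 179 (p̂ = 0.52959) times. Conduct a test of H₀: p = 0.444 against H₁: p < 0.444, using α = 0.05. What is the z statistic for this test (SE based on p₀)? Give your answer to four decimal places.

p̂ = 179/338 ≈ 0.529586.
Standard error under H₀: √(0.444×0.556/338) = 0.027025.
z = (0.529586 − 0.444)/0.027025 = 0.085586/0.027025 = 3.1669.
p-value = P(Z < 3.167) ≈ 0.9992. With α = 0.05, fail to reject H₀.

z = 3.1669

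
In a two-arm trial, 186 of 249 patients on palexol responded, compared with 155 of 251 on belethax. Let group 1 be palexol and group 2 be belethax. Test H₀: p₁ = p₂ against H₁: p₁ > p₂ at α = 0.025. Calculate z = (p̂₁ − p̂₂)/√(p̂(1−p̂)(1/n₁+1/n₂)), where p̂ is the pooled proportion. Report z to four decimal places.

z = 3.1080

p̂₁ = 186/249 = 0.7469880, p̂₂ = 155/251 = 0.6175299.
Pooled p̂ = (186+155)/(249+251) = 341/500 = 0.6820000.
SE = √(0.216876 × 0.00800013) = 0.0416538.
z = (0.7469880 − 0.6175299)/0.0416538 = 0.1294581/0.0416538 = 3.1080.
p-value = P(Z > 3.108) ≈ 0.0009, so at α = 0.025 we reject H₀.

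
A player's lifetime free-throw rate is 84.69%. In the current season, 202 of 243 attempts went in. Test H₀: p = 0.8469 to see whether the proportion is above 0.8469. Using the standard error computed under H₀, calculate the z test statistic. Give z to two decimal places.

p̂ = 202/243 = 0.8313.
SE = √(p₀(1−p₀)/n) = √(0.12966/243) = 0.0231.
z = (0.8313 − 0.8469)/0.0231 = -0.0156/0.0231 = -0.68.
p-value = P(Z > -0.676) ≈ 0.7506.

z = -0.68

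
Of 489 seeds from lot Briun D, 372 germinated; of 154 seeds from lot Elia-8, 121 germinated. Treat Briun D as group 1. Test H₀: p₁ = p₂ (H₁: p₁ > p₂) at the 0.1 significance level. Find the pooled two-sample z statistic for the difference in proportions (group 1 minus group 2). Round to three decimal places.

p̂₁ = 372/489 = 0.76074, p̂₂ = 121/154 = 0.78571.
Pooled p̂ = (372+121)/(489+154) = 493/643 = 0.76672.
SE = √(p̂(1−p̂)(1/n₁+1/n₂)) = √(0.76672·0.23328·0.0085385) = √(0.00152721) = 0.03908.
z = (0.76074 − 0.78571)/0.03908 = -0.02497/0.03908 = -0.639.
p-value = P(Z > -0.639) ≈ 0.7386. With α = 0.1, fail to reject H₀.

z = -0.639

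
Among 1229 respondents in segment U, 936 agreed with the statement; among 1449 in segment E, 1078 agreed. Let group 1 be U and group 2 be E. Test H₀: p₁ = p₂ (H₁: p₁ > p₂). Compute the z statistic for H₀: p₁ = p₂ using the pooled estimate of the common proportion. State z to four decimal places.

p̂₁ = 936/1229 ≈ 0.761595, p̂₂ = 1078/1449 ≈ 0.743961.
Pooled p̂ = (936+1078)/(1229+1449) = 2014/2678 = 0.752054.
SE = √(0.186469 × 0.0015038) = 0.016746.
z = (0.761595 − 0.743961)/0.016746 = 0.017634/0.016746 = 1.0530.

z = 1.0530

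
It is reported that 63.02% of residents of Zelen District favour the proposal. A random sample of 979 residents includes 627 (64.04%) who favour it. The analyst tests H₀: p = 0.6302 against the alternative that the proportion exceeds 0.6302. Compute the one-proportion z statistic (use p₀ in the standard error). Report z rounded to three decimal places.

z = 0.664

p̂ = 627/979 ≈ 0.64045.
SE = √(p₀(1−p₀)/n) = √(0.23305/979) = 0.01543.
z = (0.64045 − 0.6302)/0.01543 = 0.01025/0.01543 = 0.664.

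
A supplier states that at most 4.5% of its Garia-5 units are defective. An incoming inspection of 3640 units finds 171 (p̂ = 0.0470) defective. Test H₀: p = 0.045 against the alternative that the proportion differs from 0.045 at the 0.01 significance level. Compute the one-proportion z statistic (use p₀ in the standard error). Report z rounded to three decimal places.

z = 0.576

p̂ = 171/3640 = 0.04698.
SE = √(p₀(1−p₀)/n) = √(0.042975/3640) = 0.00344.
z = (0.04698 − 0.045)/0.00344 = 0.00198/0.00344 = 0.576.
Two-sided p-value ≈ 2·Φ(−0.576) = 0.5648. With α = 0.01, fail to reject H₀.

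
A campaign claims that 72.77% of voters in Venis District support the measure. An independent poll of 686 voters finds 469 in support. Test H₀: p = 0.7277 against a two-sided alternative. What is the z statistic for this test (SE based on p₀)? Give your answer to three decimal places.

p̂ = 469/686 = 0.68367.
Under H₀, SE = √(0.7277·0.2723/686) = √(0.000288852) = 0.01700.
z = (0.68367 − 0.7277)/0.01700 = -0.04403/0.01700 = -2.590.
Two-sided p-value ≈ 2·Φ(−2.590) = 0.0096.

z = -2.590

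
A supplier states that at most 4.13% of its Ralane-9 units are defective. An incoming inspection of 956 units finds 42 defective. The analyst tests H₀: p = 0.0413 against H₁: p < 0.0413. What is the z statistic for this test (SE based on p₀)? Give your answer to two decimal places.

p̂ = 42/956 ≈ 0.0439.
Standard error under H₀: √(0.0413×0.9587/956) = 0.0064.
z = (0.0439 − 0.0413)/0.0064 = 0.0026/0.0064 = 0.41.

z = 0.41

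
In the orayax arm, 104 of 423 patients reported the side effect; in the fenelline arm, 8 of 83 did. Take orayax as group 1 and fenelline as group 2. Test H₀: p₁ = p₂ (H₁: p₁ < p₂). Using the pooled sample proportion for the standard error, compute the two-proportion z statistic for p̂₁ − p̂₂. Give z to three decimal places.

z = 2.999

p̂₁ = 104/423 = 0.24586, p̂₂ = 8/83 = 0.09639.
Pooled p̂ = (104+8)/(423+83) = 112/506 = 0.22134.
SE = √(0.172351 × 0.0144123) = 0.04984.
z = (0.24586 − 0.09639)/0.04984 = 0.14947/0.04984 = 2.999.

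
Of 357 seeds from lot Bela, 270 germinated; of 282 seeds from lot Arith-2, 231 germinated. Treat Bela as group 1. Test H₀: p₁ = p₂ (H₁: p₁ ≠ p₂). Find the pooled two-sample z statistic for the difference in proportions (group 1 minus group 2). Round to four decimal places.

p̂₁ = 270/357 = 0.756303, p̂₂ = 231/282 = 0.819149.
Pooled p̂ = (270+231)/(357+282) = 501/639 = 0.784038.
SE = √(0.169323 × 0.00634722) = 0.032783.
z = (0.756303 − 0.819149)/0.032783 = -0.062846/0.032783 = -1.9170.
p-value = 2·P(Z > 1.917) ≈ 0.0552.

z = -1.9170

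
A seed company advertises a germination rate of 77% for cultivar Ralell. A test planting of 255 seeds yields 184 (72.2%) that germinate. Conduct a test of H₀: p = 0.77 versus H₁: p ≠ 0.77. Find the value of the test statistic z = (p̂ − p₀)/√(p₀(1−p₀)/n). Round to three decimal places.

z = -1.838

p̂ = 184/255 = 0.72157.
Under H₀, SE = √(0.77·0.23/255) = √(0.00069451) = 0.02635.
z = (0.72157 − 0.77)/0.02635 = -0.04843/0.02635 = -1.838.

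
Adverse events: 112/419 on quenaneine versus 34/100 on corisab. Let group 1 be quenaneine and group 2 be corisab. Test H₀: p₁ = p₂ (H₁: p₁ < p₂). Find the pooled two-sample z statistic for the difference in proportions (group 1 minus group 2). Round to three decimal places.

p̂₁ = 112/419 = 0.26730, p̂₂ = 34/100 = 0.34000.
Pooled p̂ = (112+34)/(419+100) = 146/519 = 0.28131.
SE = √(p̂(1−p̂)(1/n₁+1/n₂)) = √(0.28131·0.71869·0.0123866) = √(0.00250427) = 0.05004.
z = (0.26730 − 0.34000)/0.05004 = -0.07270/0.05004 = -1.453.
p-value = P(Z < -1.453) ≈ 0.0732.

z = -1.453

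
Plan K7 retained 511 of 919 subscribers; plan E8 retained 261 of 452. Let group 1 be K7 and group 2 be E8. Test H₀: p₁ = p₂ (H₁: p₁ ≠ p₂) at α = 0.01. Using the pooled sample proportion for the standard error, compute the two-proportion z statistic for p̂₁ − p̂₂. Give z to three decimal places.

p̂₁ = 511/919 = 0.55604, p̂₂ = 261/452 = 0.57743.
Pooled p̂ = (511+261)/(919+452) = 772/1371 = 0.56309.
SE = √(0.246019 × 0.00330053) = 0.02850.
z = (0.55604 − 0.57743)/0.02850 = -0.02139/0.02850 = -0.751.
Two-sided p-value ≈ 2·Φ(−0.751) = 0.4528. With α = 0.01, fail to reject H₀.

z = -0.751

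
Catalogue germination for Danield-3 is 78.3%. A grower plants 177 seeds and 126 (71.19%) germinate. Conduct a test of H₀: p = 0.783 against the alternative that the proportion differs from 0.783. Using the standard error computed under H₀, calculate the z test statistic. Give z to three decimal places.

p̂ = 126/177 ≈ 0.71186.
SE = √(p₀(1−p₀)/n) = √(0.16991/177) = 0.03098.
z = (0.71186 − 0.783)/0.03098 = -0.07114/0.03098 = -2.296.

z = -2.296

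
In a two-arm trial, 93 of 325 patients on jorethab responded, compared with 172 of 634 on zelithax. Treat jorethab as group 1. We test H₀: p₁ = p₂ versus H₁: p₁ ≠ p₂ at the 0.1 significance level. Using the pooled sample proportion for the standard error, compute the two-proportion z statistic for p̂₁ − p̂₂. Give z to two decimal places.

z = 0.49

p̂₁ = 93/325 = 0.2862, p̂₂ = 172/634 = 0.2713.
Pooled p̂ = (93+172)/(325+634) = 265/959 = 0.2763.
SE = √(p̂(1−p̂)(1/n₁+1/n₂)) = √(0.2763·0.7237·0.00465421) = √(0.000930709) = 0.0305.
z = (0.2862 − 0.2713)/0.0305 = 0.0149/0.0305 = 0.49.
p-value = 2·P(Z > 0.487) ≈ 0.6262. With α = 0.1, fail to reject H₀.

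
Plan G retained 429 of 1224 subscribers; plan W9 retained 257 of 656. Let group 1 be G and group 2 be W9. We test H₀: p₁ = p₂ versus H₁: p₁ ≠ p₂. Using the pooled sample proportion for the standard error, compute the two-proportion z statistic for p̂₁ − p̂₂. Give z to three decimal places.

z = -1.772

p̂₁ = 429/1224 = 0.35049, p̂₂ = 257/656 = 0.39177.
Pooled p̂ = (429+257)/(1224+656) = 686/1880 = 0.36489.
SE = √(p̂(1−p̂)(1/n₁+1/n₂)) = √(0.36489·0.63511·0.00234138) = √(0.000542607) = 0.02329.
z = (0.35049 − 0.39177)/0.02329 = -0.04128/0.02329 = -1.772.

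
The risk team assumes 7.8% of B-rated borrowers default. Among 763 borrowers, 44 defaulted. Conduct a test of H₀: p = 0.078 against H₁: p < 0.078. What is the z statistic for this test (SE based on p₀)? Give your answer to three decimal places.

z = -2.094

p̂ = 44/763 ≈ 0.05767.
Standard error under H₀: √(0.078×0.922/763) = 0.00971.
z = (0.05767 − 0.078)/0.00971 = -0.02033/0.00971 = -2.094.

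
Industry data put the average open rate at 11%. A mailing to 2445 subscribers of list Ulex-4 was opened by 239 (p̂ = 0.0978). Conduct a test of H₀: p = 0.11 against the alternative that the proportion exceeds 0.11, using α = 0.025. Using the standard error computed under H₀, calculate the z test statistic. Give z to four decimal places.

p̂ = 239/2445 ≈ 0.0977505.
Standard error under H₀: √(0.11×0.89/2445) = 0.0063278.
z = (0.0977505 − 0.11)/0.0063278 = -0.0122495/0.0063278 = -1.9358.
p-value = P(Z > -1.936) ≈ 0.9736; since p > α = 0.025, fail to reject H₀.

z = -1.9358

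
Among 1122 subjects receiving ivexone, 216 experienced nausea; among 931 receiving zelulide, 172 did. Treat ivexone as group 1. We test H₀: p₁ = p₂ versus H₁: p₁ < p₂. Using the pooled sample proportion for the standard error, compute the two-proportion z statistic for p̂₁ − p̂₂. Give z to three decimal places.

p̂₁ = 216/1122 = 0.19251, p̂₂ = 172/931 = 0.18475.
Pooled p̂ = (216+172)/(1122+931) = 388/2053 = 0.18899.
SE = √(0.153274 × 0.00196538) = 0.01736.
z = (0.19251 − 0.18475)/0.01736 = 0.00776/0.01736 = 0.447.
p-value = P(Z < 0.447) ≈ 0.6727.

z = 0.447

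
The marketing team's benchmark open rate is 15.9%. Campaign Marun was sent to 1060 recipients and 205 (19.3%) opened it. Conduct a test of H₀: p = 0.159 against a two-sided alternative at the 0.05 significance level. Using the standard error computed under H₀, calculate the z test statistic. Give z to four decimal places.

p̂ = 205/1060 = 0.1933962.
Under H₀, SE = √(0.159·0.841/1060) = √(0.00012615) = 0.0112317.
z = (0.1933962 − 0.159)/0.0112317 = 0.0343962/0.0112317 = 3.0624.
p-value = 2·P(Z > 3.062) ≈ 0.0022; since p < α = 0.05, reject H₀.

z = 3.0624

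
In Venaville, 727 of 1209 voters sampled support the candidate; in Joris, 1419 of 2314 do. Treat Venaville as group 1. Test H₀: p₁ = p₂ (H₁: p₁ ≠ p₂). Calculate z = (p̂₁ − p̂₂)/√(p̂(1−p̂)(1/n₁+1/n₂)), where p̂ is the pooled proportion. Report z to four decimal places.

z = -0.6873

p̂₁ = 727/1209 = 0.601323, p̂₂ = 1419/2314 = 0.613224.
Pooled p̂ = (727+1419)/(1209+2314) = 2146/3523 = 0.609140.
SE = √(0.238088 × 0.00125928) = 0.017315.
z = (0.601323 − 0.613224)/0.017315 = -0.011901/0.017315 = -0.6873.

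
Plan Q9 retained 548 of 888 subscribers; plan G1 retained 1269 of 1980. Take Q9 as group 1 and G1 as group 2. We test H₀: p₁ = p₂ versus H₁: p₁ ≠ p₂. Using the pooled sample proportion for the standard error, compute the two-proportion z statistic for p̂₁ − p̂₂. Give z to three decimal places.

z = -1.223

p̂₁ = 548/888 ≈ 0.61712, p̂₂ = 1269/1980 ≈ 0.64091.
Pooled p̂ = (548+1269)/(888+1980) = 1817/2868 = 0.63354.
SE = √(0.232166 × 0.00163118) = 0.01946.
z = (0.61712 − 0.64091)/0.01946 = -0.02379/0.01946 = -1.223.
Two-sided p-value ≈ 2·Φ(−1.223) = 0.2215.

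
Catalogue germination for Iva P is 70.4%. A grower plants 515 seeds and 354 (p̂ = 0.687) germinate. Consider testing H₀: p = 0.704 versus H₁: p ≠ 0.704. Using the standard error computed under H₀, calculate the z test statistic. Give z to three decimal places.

z = -0.826

p̂ = 354/515 ≈ 0.68738.
SE = √(p₀(1−p₀)/n) = √(0.20838/515) = 0.02012.
z = (0.68738 − 0.704)/0.02012 = -0.01662/0.02012 = -0.826.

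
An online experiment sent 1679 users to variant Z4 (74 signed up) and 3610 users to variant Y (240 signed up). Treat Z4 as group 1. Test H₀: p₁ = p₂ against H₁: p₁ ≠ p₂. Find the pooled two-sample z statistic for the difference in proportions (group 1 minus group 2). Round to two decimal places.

z = -3.21

p̂₁ = 74/1679 = 0.04407, p̂₂ = 240/3610 = 0.06648.
Pooled p̂ = (74+240)/(1679+3610) = 314/5289 = 0.05937.
SE = √(0.0558439 × 0.000872601) = 0.00698.
z = (0.04407 − 0.06648)/0.00698 = -0.02241/0.00698 = -3.21.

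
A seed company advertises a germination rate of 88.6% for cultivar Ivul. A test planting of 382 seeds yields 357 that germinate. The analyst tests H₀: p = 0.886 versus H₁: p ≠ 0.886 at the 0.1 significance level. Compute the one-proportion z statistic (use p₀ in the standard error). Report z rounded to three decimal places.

z = 2.986

p̂ = 357/382 ≈ 0.93455.
Standard error under H₀: √(0.886×0.114/382) = 0.01626.
z = (0.93455 − 0.886)/0.01626 = 0.04855/0.01626 = 2.986.
p-value = 2·P(Z > 2.986) ≈ 0.0028; since p < α = 0.1, reject H₀.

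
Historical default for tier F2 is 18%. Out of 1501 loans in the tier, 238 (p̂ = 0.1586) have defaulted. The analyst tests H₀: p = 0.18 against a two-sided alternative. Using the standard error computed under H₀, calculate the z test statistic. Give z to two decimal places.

z = -2.16

p̂ = 238/1501 ≈ 0.1586.
SE = √(p₀(1−p₀)/n) = √(0.1476/1501) = 0.0099.
z = (0.1586 − 0.18)/0.0099 = -0.0214/0.0099 = -2.16.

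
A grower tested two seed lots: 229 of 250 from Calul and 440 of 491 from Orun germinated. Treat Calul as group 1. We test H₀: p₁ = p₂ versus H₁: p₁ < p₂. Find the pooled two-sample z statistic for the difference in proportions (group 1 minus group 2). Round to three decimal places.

z = 0.863

p̂₁ = 229/250 = 0.916000, p̂₂ = 440/491 = 0.896130.
Pooled p̂ = (229+440)/(250+491) = 669/741 = 0.902834.
SE = √(0.0877248 × 0.00603666) = 0.023012.
z = (0.916000 − 0.896130)/0.023012 = 0.019870/0.023012 = 0.863.
p-value = P(Z < 0.863) ≈ 0.8061.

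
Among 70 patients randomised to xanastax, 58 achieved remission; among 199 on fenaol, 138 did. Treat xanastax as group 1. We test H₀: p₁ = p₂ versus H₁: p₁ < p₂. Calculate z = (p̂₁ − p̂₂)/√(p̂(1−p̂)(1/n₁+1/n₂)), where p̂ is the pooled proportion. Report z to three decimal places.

z = 2.186

p̂₁ = 58/70 = 0.82857, p̂₂ = 138/199 = 0.69347.
Pooled p̂ = (58+138)/(70+199) = 196/269 = 0.72862.
SE = √(0.197731 × 0.0193108) = 0.06179.
z = (0.82857 − 0.69347)/0.06179 = 0.13510/0.06179 = 2.186.
p-value = P(Z < 2.186) ≈ 0.9856.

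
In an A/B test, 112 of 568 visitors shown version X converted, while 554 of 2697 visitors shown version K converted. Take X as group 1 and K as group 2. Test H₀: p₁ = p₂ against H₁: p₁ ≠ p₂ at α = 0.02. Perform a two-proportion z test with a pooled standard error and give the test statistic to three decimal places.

p̂₁ = 112/568 = 0.19718, p̂₂ = 554/2697 = 0.20541.
Pooled p̂ = (112+554)/(568+2697) = 666/3265 = 0.20398.
SE = √(0.162373 × 0.00213135) = 0.01860.
z = (0.19718 − 0.20541)/0.01860 = -0.00823/0.01860 = -0.442.
p-value = 2·P(Z > 0.442) ≈ 0.6582; since p > α = 0.02, fail to reject H₀.

z = -0.442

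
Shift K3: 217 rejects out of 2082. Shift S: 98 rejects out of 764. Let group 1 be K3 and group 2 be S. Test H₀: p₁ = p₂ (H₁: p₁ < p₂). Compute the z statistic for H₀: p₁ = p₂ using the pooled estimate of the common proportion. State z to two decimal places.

z = -1.81

p̂₁ = 217/2082 = 0.1042, p̂₂ = 98/764 = 0.1283.
Pooled p̂ = (217+98)/(2082+764) = 315/2846 = 0.1107.
SE = √(0.0984312 × 0.00178921) = 0.0133.
z = (0.1042 − 0.1283)/0.0133 = -0.0241/0.0133 = -1.81.
p-value = P(Z < -1.812) ≈ 0.0350.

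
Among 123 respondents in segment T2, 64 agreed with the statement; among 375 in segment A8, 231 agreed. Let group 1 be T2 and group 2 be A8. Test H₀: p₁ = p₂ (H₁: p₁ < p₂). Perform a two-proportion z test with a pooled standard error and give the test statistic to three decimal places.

p̂₁ = 64/123 = 0.52033, p̂₂ = 231/375 = 0.61600.
Pooled p̂ = (64+231)/(123+375) = 295/498 = 0.59237.
SE = √(p̂(1−p̂)(1/n₁+1/n₂)) = √(0.59237·0.40763·0.0107967) = √(0.00260707) = 0.05106.
z = (0.52033 − 0.61600)/0.05106 = -0.09567/0.05106 = -1.874.
p-value = P(Z < -1.874) ≈ 0.0305.

z = -1.874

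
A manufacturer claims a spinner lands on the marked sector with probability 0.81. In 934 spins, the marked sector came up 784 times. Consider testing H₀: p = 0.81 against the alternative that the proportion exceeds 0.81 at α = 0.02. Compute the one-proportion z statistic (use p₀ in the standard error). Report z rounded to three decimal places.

z = 2.290

p̂ = 784/934 ≈ 0.83940.
Under H₀, SE = √(0.81·0.19/934) = √(0.000164775) = 0.01284.
z = (0.83940 − 0.81)/0.01284 = 0.02940/0.01284 = 2.290.
p-value = P(Z > 2.290) ≈ 0.0110; since p < α = 0.02, reject H₀.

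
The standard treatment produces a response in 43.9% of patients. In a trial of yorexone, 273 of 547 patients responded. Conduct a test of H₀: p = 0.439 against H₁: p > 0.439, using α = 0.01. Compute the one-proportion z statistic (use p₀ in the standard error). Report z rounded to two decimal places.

p̂ = 273/547 ≈ 0.4991.
Under H₀, SE = √(0.439·0.561/547) = √(0.000450236) = 0.0212.
z = (0.4991 − 0.439)/0.0212 = 0.0601/0.0212 = 2.83.
p-value = P(Z > 2.832) ≈ 0.0023. With α = 0.01, reject H₀.

z = 2.83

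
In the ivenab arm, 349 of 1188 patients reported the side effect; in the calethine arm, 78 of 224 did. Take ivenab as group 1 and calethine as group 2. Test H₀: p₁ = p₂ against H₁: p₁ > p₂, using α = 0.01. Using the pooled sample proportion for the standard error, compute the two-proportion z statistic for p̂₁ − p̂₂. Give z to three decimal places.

z = -1.627

p̂₁ = 349/1188 ≈ 0.29377, p̂₂ = 78/224 ≈ 0.34821.
Pooled p̂ = (349+78)/(1188+224) = 427/1412 = 0.30241.
SE = √(p̂(1−p̂)(1/n₁+1/n₂)) = √(0.30241·0.69759·0.00530604) = √(0.00111935) = 0.03346.
z = (0.29377 − 0.34821)/0.03346 = -0.05444/0.03346 = -1.627.
p-value = P(Z > -1.627) ≈ 0.9482; since p > α = 0.01, fail to reject H₀.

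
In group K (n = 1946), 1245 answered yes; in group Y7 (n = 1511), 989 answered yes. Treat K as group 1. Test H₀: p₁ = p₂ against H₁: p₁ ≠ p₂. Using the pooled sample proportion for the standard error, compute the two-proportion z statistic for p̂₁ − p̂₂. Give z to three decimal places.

z = -0.900

p̂₁ = 1245/1946 = 0.639774, p̂₂ = 989/1511 = 0.654533.
Pooled p̂ = (1245+989)/(1946+1511) = 2234/3457 = 0.646225.
SE = √(0.228618 × 0.00117569) = 0.016395.
z = (0.639774 − 0.654533)/0.016395 = -0.014759/0.016395 = -0.900.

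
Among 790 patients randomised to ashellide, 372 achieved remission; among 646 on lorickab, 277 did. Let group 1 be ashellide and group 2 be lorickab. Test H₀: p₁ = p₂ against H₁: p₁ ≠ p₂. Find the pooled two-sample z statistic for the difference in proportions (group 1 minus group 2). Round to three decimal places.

z = 1.594

p̂₁ = 372/790 ≈ 0.470886, p̂₂ = 277/646 ≈ 0.428793.
Pooled p̂ = (372+277)/(790+646) = 649/1436 = 0.451950.
SE = √(0.247691 × 0.00281381) = 0.026400.
z = (0.470886 − 0.428793)/0.026400 = 0.042093/0.026400 = 1.594.
p-value = 2·P(Z > 1.594) ≈ 0.1108.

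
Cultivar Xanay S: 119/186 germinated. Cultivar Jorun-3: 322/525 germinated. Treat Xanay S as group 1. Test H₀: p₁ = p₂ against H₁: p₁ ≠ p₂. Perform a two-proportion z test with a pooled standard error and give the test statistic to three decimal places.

z = 0.639

p̂₁ = 119/186 ≈ 0.63978, p̂₂ = 322/525 ≈ 0.61333.
Pooled p̂ = (119+322)/(186+525) = 441/711 = 0.62025.
SE = √(p̂(1−p̂)(1/n₁+1/n₂)) = √(0.62025·0.37975·0.00728111) = √(0.00171499) = 0.04141.
z = (0.63978 − 0.61333)/0.04141 = 0.02645/0.04141 = 0.639.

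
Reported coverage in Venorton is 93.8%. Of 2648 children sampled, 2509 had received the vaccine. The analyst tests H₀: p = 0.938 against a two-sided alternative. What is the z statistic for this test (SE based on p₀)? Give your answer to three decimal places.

p̂ = 2509/2648 ≈ 0.947508.
Standard error under H₀: √(0.938×0.062/2648) = 0.004686.
z = (0.947508 − 0.938)/0.004686 = 0.009508/0.004686 = 2.029.

z = 2.029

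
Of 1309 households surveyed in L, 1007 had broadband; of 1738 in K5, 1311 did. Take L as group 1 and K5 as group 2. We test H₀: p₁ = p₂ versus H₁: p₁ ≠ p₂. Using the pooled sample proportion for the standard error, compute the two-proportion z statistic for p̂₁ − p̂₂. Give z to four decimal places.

z = 0.9591

p̂₁ = 1007/1309 = 0.769290, p̂₂ = 1311/1738 = 0.754315.
Pooled p̂ = (1007+1311)/(1309+1738) = 2318/3047 = 0.760748.
SE = √(0.18201 × 0.00133932) = 0.015613.
z = (0.769290 − 0.754315)/0.015613 = 0.014975/0.015613 = 0.9591.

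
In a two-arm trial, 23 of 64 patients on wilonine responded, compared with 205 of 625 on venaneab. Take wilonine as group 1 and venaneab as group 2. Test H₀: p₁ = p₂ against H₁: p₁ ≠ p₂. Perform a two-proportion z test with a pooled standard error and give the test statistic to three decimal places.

p̂₁ = 23/64 ≈ 0.35938, p̂₂ = 205/625 ≈ 0.32800.
Pooled p̂ = (23+205)/(64+625) = 228/689 = 0.33091.
SE = √(p̂(1−p̂)(1/n₁+1/n₂)) = √(0.33091·0.66909·0.017225) = √(0.00381379) = 0.06176.
z = (0.35938 − 0.32800)/0.06176 = 0.03138/0.06176 = 0.508.

z = 0.508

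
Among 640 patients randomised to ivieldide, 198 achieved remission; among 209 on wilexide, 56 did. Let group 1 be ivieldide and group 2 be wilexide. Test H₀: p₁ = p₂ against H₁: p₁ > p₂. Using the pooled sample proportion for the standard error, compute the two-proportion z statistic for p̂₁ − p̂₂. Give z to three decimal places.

z = 1.136

p̂₁ = 198/640 = 0.30938, p̂₂ = 56/209 = 0.26794.
Pooled p̂ = (198+56)/(640+209) = 254/849 = 0.29918.
SE = √(p̂(1−p̂)(1/n₁+1/n₂)) = √(0.29918·0.70082·0.00634719) = √(0.00133081) = 0.03648.
z = (0.30938 − 0.26794)/0.03648 = 0.04144/0.03648 = 1.136.
p-value = P(Z > 1.136) ≈ 0.1280.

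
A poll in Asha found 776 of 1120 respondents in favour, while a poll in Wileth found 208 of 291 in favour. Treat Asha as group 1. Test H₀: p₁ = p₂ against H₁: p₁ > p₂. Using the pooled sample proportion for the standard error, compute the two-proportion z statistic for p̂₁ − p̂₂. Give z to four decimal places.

z = -0.7252

p̂₁ = 776/1120 ≈ 0.692857, p̂₂ = 208/291 ≈ 0.714777.
Pooled p̂ = (776+208)/(1120+291) = 984/1411 = 0.697378.
SE = √(0.211042 × 0.00432928) = 0.030227.
z = (0.692857 − 0.714777)/0.030227 = -0.021920/0.030227 = -0.7252.
p-value = P(Z > -0.725) ≈ 0.7658.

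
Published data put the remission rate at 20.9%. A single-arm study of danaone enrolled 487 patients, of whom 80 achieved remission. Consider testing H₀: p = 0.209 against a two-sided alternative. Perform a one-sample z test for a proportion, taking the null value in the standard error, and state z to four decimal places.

p̂ = 80/487 = 0.1642710.
Under H₀, SE = √(0.209·0.791/487) = √(0.000339464) = 0.0184246.
z = (0.1642710 − 0.209)/0.0184246 = -0.0447290/0.0184246 = -2.4277.
Two-sided p-value ≈ 2·Φ(−2.428) = 0.0152.

z = -2.4277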